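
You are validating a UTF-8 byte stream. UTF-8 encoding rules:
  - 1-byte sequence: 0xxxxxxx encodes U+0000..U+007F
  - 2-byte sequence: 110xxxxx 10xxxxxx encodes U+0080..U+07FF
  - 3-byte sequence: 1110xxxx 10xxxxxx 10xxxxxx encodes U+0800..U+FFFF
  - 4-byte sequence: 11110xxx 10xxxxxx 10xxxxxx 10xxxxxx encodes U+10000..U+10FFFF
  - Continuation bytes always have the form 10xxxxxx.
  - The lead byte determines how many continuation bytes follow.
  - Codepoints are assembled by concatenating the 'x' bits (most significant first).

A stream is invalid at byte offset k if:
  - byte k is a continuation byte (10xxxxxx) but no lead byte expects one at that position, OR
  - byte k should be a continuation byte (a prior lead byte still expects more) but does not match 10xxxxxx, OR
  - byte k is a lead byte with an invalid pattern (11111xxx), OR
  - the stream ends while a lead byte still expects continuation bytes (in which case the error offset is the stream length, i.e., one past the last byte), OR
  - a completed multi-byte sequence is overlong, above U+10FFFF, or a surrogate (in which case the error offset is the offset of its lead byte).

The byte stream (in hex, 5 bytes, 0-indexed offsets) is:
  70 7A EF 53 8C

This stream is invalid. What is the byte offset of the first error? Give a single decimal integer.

Byte[0]=70: 1-byte ASCII. cp=U+0070
Byte[1]=7A: 1-byte ASCII. cp=U+007A
Byte[2]=EF: 3-byte lead, need 2 cont bytes. acc=0xF
Byte[3]=53: expected 10xxxxxx continuation. INVALID

Answer: 3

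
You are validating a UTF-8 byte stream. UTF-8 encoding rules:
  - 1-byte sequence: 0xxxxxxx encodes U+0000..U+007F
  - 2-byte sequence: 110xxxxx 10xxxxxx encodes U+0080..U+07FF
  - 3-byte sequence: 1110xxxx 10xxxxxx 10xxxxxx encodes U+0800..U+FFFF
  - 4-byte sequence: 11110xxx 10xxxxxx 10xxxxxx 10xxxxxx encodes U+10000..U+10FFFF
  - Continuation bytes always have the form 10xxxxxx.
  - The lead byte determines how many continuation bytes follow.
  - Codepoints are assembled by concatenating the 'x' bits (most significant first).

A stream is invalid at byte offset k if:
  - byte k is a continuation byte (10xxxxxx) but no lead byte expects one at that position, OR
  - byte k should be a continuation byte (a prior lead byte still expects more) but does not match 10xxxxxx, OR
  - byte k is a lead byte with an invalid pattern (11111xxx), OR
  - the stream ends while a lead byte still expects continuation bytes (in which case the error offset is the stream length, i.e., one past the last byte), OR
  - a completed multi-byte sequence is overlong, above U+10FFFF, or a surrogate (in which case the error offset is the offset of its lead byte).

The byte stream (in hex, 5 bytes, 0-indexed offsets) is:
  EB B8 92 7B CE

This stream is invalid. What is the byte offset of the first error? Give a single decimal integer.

Answer: 5

Derivation:
Byte[0]=EB: 3-byte lead, need 2 cont bytes. acc=0xB
Byte[1]=B8: continuation. acc=(acc<<6)|0x38=0x2F8
Byte[2]=92: continuation. acc=(acc<<6)|0x12=0xBE12
Completed: cp=U+BE12 (starts at byte 0)
Byte[3]=7B: 1-byte ASCII. cp=U+007B
Byte[4]=CE: 2-byte lead, need 1 cont bytes. acc=0xE
Byte[5]: stream ended, expected continuation. INVALID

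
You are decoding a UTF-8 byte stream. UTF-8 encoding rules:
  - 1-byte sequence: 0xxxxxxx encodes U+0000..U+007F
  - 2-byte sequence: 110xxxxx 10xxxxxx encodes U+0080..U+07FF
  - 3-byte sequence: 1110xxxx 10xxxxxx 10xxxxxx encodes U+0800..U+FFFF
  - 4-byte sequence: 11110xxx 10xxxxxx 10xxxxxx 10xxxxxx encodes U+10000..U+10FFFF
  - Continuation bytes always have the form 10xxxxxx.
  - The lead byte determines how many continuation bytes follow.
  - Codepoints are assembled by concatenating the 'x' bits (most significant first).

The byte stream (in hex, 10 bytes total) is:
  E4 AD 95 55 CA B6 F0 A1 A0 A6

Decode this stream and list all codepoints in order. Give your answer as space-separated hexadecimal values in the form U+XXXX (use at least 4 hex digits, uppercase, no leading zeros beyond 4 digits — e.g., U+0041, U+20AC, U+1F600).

Byte[0]=E4: 3-byte lead, need 2 cont bytes. acc=0x4
Byte[1]=AD: continuation. acc=(acc<<6)|0x2D=0x12D
Byte[2]=95: continuation. acc=(acc<<6)|0x15=0x4B55
Completed: cp=U+4B55 (starts at byte 0)
Byte[3]=55: 1-byte ASCII. cp=U+0055
Byte[4]=CA: 2-byte lead, need 1 cont bytes. acc=0xA
Byte[5]=B6: continuation. acc=(acc<<6)|0x36=0x2B6
Completed: cp=U+02B6 (starts at byte 4)
Byte[6]=F0: 4-byte lead, need 3 cont bytes. acc=0x0
Byte[7]=A1: continuation. acc=(acc<<6)|0x21=0x21
Byte[8]=A0: continuation. acc=(acc<<6)|0x20=0x860
Byte[9]=A6: continuation. acc=(acc<<6)|0x26=0x21826
Completed: cp=U+21826 (starts at byte 6)

Answer: U+4B55 U+0055 U+02B6 U+21826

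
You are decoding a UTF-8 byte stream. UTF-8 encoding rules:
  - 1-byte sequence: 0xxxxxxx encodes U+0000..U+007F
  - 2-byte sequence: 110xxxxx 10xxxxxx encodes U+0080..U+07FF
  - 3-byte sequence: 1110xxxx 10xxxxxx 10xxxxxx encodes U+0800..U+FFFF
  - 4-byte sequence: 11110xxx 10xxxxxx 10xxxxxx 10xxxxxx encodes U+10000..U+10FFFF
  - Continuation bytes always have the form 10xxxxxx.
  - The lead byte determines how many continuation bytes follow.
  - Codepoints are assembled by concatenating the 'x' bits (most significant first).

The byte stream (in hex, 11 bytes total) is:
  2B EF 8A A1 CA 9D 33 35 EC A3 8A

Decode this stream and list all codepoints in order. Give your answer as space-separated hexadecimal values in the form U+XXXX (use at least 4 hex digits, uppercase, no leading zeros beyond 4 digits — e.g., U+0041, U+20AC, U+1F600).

Byte[0]=2B: 1-byte ASCII. cp=U+002B
Byte[1]=EF: 3-byte lead, need 2 cont bytes. acc=0xF
Byte[2]=8A: continuation. acc=(acc<<6)|0x0A=0x3CA
Byte[3]=A1: continuation. acc=(acc<<6)|0x21=0xF2A1
Completed: cp=U+F2A1 (starts at byte 1)
Byte[4]=CA: 2-byte lead, need 1 cont bytes. acc=0xA
Byte[5]=9D: continuation. acc=(acc<<6)|0x1D=0x29D
Completed: cp=U+029D (starts at byte 4)
Byte[6]=33: 1-byte ASCII. cp=U+0033
Byte[7]=35: 1-byte ASCII. cp=U+0035
Byte[8]=EC: 3-byte lead, need 2 cont bytes. acc=0xC
Byte[9]=A3: continuation. acc=(acc<<6)|0x23=0x323
Byte[10]=8A: continuation. acc=(acc<<6)|0x0A=0xC8CA
Completed: cp=U+C8CA (starts at byte 8)

Answer: U+002B U+F2A1 U+029D U+0033 U+0035 U+C8CA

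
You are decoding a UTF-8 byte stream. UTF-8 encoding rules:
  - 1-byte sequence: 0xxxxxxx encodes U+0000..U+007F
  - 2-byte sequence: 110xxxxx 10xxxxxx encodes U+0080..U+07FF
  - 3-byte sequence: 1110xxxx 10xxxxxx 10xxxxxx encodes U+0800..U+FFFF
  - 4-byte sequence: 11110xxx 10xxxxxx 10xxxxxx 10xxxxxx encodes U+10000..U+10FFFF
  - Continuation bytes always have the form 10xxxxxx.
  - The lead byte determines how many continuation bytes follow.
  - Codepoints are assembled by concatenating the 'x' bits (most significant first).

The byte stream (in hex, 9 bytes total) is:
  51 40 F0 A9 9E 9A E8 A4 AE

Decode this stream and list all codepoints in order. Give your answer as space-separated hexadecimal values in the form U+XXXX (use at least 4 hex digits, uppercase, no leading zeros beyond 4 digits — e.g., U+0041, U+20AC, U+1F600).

Answer: U+0051 U+0040 U+2979A U+892E

Derivation:
Byte[0]=51: 1-byte ASCII. cp=U+0051
Byte[1]=40: 1-byte ASCII. cp=U+0040
Byte[2]=F0: 4-byte lead, need 3 cont bytes. acc=0x0
Byte[3]=A9: continuation. acc=(acc<<6)|0x29=0x29
Byte[4]=9E: continuation. acc=(acc<<6)|0x1E=0xA5E
Byte[5]=9A: continuation. acc=(acc<<6)|0x1A=0x2979A
Completed: cp=U+2979A (starts at byte 2)
Byte[6]=E8: 3-byte lead, need 2 cont bytes. acc=0x8
Byte[7]=A4: continuation. acc=(acc<<6)|0x24=0x224
Byte[8]=AE: continuation. acc=(acc<<6)|0x2E=0x892E
Completed: cp=U+892E (starts at byte 6)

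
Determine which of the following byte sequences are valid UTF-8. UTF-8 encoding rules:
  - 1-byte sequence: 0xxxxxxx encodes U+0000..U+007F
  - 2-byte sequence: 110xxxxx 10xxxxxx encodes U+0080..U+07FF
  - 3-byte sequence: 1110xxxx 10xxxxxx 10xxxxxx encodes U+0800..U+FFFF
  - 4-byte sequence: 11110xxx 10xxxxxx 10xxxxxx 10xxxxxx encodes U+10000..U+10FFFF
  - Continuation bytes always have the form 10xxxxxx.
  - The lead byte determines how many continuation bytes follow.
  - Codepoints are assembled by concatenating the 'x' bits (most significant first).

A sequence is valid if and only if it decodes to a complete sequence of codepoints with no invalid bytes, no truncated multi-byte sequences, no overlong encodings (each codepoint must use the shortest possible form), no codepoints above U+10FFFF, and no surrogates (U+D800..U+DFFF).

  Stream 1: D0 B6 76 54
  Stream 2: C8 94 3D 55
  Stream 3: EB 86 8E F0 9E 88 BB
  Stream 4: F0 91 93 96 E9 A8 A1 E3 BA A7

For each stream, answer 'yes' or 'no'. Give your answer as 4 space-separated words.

Answer: yes yes yes yes

Derivation:
Stream 1: decodes cleanly. VALID
Stream 2: decodes cleanly. VALID
Stream 3: decodes cleanly. VALID
Stream 4: decodes cleanly. VALID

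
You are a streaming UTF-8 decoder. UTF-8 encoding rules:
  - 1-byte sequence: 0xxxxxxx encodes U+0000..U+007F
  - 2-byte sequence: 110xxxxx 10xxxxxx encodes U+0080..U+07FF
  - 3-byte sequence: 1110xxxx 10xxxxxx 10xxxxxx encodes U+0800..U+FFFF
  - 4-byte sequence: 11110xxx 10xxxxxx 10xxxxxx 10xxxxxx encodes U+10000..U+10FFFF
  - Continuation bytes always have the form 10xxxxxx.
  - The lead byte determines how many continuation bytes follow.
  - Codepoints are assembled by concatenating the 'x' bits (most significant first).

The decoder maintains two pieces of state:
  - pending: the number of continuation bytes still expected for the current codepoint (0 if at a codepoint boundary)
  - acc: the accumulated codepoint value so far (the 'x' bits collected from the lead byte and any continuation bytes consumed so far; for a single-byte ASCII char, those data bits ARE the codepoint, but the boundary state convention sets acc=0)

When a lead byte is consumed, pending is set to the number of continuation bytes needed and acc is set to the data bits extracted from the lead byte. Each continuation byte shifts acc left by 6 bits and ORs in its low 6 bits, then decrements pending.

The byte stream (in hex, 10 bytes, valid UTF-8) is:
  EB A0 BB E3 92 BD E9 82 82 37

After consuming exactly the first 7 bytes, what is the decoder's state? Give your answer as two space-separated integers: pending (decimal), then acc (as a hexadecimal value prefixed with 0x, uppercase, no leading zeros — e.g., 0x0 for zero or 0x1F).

Answer: 2 0x9

Derivation:
Byte[0]=EB: 3-byte lead. pending=2, acc=0xB
Byte[1]=A0: continuation. acc=(acc<<6)|0x20=0x2E0, pending=1
Byte[2]=BB: continuation. acc=(acc<<6)|0x3B=0xB83B, pending=0
Byte[3]=E3: 3-byte lead. pending=2, acc=0x3
Byte[4]=92: continuation. acc=(acc<<6)|0x12=0xD2, pending=1
Byte[5]=BD: continuation. acc=(acc<<6)|0x3D=0x34BD, pending=0
Byte[6]=E9: 3-byte lead. pending=2, acc=0x9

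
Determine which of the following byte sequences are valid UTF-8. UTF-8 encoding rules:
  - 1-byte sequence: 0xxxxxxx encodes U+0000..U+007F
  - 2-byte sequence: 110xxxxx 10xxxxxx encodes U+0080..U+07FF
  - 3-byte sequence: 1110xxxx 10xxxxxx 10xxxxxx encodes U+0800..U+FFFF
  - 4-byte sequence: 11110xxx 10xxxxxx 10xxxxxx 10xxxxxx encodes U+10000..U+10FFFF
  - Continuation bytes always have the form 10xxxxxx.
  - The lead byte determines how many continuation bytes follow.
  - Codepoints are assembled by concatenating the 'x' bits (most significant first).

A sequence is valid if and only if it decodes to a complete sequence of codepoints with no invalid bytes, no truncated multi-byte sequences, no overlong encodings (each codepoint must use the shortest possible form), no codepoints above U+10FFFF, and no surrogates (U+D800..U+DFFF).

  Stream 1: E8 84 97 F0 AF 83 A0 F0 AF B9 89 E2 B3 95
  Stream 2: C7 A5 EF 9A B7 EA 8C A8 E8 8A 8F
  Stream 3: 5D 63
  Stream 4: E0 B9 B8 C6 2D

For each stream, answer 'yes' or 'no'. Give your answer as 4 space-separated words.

Answer: yes yes yes no

Derivation:
Stream 1: decodes cleanly. VALID
Stream 2: decodes cleanly. VALID
Stream 3: decodes cleanly. VALID
Stream 4: error at byte offset 4. INVALID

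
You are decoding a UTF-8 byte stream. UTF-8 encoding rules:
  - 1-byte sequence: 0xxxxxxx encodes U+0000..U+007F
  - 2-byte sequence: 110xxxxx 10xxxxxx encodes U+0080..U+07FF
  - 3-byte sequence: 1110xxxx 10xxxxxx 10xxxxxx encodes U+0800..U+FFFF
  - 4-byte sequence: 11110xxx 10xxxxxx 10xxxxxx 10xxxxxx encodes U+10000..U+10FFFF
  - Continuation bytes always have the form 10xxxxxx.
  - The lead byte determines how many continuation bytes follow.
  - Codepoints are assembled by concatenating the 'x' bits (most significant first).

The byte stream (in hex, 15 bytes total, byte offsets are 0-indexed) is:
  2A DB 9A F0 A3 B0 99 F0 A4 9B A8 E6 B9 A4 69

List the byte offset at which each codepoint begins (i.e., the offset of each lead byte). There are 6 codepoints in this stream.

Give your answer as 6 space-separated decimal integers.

Byte[0]=2A: 1-byte ASCII. cp=U+002A
Byte[1]=DB: 2-byte lead, need 1 cont bytes. acc=0x1B
Byte[2]=9A: continuation. acc=(acc<<6)|0x1A=0x6DA
Completed: cp=U+06DA (starts at byte 1)
Byte[3]=F0: 4-byte lead, need 3 cont bytes. acc=0x0
Byte[4]=A3: continuation. acc=(acc<<6)|0x23=0x23
Byte[5]=B0: continuation. acc=(acc<<6)|0x30=0x8F0
Byte[6]=99: continuation. acc=(acc<<6)|0x19=0x23C19
Completed: cp=U+23C19 (starts at byte 3)
Byte[7]=F0: 4-byte lead, need 3 cont bytes. acc=0x0
Byte[8]=A4: continuation. acc=(acc<<6)|0x24=0x24
Byte[9]=9B: continuation. acc=(acc<<6)|0x1B=0x91B
Byte[10]=A8: continuation. acc=(acc<<6)|0x28=0x246E8
Completed: cp=U+246E8 (starts at byte 7)
Byte[11]=E6: 3-byte lead, need 2 cont bytes. acc=0x6
Byte[12]=B9: continuation. acc=(acc<<6)|0x39=0x1B9
Byte[13]=A4: continuation. acc=(acc<<6)|0x24=0x6E64
Completed: cp=U+6E64 (starts at byte 11)
Byte[14]=69: 1-byte ASCII. cp=U+0069

Answer: 0 1 3 7 11 14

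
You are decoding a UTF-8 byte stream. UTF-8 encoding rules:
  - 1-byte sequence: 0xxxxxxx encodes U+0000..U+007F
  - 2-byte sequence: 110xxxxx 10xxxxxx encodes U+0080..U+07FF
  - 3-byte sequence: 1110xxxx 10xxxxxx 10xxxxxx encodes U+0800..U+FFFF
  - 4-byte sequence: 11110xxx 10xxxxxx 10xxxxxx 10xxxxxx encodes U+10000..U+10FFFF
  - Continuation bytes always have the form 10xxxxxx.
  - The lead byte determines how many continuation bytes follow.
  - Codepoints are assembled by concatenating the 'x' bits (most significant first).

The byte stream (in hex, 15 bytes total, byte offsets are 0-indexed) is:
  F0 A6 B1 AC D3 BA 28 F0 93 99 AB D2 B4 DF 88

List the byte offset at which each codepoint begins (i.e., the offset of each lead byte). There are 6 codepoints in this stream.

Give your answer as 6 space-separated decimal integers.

Answer: 0 4 6 7 11 13

Derivation:
Byte[0]=F0: 4-byte lead, need 3 cont bytes. acc=0x0
Byte[1]=A6: continuation. acc=(acc<<6)|0x26=0x26
Byte[2]=B1: continuation. acc=(acc<<6)|0x31=0x9B1
Byte[3]=AC: continuation. acc=(acc<<6)|0x2C=0x26C6C
Completed: cp=U+26C6C (starts at byte 0)
Byte[4]=D3: 2-byte lead, need 1 cont bytes. acc=0x13
Byte[5]=BA: continuation. acc=(acc<<6)|0x3A=0x4FA
Completed: cp=U+04FA (starts at byte 4)
Byte[6]=28: 1-byte ASCII. cp=U+0028
Byte[7]=F0: 4-byte lead, need 3 cont bytes. acc=0x0
Byte[8]=93: continuation. acc=(acc<<6)|0x13=0x13
Byte[9]=99: continuation. acc=(acc<<6)|0x19=0x4D9
Byte[10]=AB: continuation. acc=(acc<<6)|0x2B=0x1366B
Completed: cp=U+1366B (starts at byte 7)
Byte[11]=D2: 2-byte lead, need 1 cont bytes. acc=0x12
Byte[12]=B4: continuation. acc=(acc<<6)|0x34=0x4B4
Completed: cp=U+04B4 (starts at byte 11)
Byte[13]=DF: 2-byte lead, need 1 cont bytes. acc=0x1F
Byte[14]=88: continuation. acc=(acc<<6)|0x08=0x7C8
Completed: cp=U+07C8 (starts at byte 13)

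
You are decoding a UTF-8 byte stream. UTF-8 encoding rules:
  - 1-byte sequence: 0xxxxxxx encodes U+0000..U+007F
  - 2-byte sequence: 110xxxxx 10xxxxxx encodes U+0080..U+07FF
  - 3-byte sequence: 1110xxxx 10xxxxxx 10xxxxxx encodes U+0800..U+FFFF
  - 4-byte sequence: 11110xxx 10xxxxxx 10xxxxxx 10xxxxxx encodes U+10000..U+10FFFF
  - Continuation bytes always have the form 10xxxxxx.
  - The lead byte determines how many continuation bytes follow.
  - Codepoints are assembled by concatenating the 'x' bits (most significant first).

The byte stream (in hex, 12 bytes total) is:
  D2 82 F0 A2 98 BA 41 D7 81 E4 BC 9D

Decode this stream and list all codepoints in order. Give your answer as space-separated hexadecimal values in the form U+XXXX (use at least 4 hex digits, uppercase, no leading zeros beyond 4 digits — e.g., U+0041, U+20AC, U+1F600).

Answer: U+0482 U+2263A U+0041 U+05C1 U+4F1D

Derivation:
Byte[0]=D2: 2-byte lead, need 1 cont bytes. acc=0x12
Byte[1]=82: continuation. acc=(acc<<6)|0x02=0x482
Completed: cp=U+0482 (starts at byte 0)
Byte[2]=F0: 4-byte lead, need 3 cont bytes. acc=0x0
Byte[3]=A2: continuation. acc=(acc<<6)|0x22=0x22
Byte[4]=98: continuation. acc=(acc<<6)|0x18=0x898
Byte[5]=BA: continuation. acc=(acc<<6)|0x3A=0x2263A
Completed: cp=U+2263A (starts at byte 2)
Byte[6]=41: 1-byte ASCII. cp=U+0041
Byte[7]=D7: 2-byte lead, need 1 cont bytes. acc=0x17
Byte[8]=81: continuation. acc=(acc<<6)|0x01=0x5C1
Completed: cp=U+05C1 (starts at byte 7)
Byte[9]=E4: 3-byte lead, need 2 cont bytes. acc=0x4
Byte[10]=BC: continuation. acc=(acc<<6)|0x3C=0x13C
Byte[11]=9D: continuation. acc=(acc<<6)|0x1D=0x4F1D
Completed: cp=U+4F1D (starts at byte 9)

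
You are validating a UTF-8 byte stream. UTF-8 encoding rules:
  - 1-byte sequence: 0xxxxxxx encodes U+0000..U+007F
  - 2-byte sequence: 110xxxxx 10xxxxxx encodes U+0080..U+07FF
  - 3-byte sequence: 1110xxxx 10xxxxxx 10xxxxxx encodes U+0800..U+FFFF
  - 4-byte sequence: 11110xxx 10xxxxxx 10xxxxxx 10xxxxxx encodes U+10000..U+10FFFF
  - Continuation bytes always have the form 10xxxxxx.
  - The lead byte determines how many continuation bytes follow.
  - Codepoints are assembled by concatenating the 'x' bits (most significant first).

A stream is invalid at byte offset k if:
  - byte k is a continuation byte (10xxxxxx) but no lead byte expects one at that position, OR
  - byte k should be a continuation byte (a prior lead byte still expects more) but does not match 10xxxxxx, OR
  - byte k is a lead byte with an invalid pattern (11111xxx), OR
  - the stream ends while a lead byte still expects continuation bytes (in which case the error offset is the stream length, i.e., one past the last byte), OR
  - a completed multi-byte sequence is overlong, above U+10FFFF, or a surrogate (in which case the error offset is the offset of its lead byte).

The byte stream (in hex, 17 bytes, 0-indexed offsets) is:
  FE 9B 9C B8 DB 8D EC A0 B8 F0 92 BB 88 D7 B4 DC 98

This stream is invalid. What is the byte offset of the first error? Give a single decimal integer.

Answer: 0

Derivation:
Byte[0]=FE: INVALID lead byte (not 0xxx/110x/1110/11110)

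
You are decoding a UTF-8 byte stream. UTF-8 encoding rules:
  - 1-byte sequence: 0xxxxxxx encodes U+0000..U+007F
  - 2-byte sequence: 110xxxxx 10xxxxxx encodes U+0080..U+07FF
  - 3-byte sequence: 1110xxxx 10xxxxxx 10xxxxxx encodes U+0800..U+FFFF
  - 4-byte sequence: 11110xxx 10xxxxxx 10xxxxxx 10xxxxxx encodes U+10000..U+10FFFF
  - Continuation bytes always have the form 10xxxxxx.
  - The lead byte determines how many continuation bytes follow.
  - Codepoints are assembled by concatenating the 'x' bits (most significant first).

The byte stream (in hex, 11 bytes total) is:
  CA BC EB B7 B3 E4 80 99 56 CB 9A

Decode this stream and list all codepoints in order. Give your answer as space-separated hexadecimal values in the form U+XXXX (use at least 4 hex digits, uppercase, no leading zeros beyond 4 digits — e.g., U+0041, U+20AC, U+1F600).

Byte[0]=CA: 2-byte lead, need 1 cont bytes. acc=0xA
Byte[1]=BC: continuation. acc=(acc<<6)|0x3C=0x2BC
Completed: cp=U+02BC (starts at byte 0)
Byte[2]=EB: 3-byte lead, need 2 cont bytes. acc=0xB
Byte[3]=B7: continuation. acc=(acc<<6)|0x37=0x2F7
Byte[4]=B3: continuation. acc=(acc<<6)|0x33=0xBDF3
Completed: cp=U+BDF3 (starts at byte 2)
Byte[5]=E4: 3-byte lead, need 2 cont bytes. acc=0x4
Byte[6]=80: continuation. acc=(acc<<6)|0x00=0x100
Byte[7]=99: continuation. acc=(acc<<6)|0x19=0x4019
Completed: cp=U+4019 (starts at byte 5)
Byte[8]=56: 1-byte ASCII. cp=U+0056
Byte[9]=CB: 2-byte lead, need 1 cont bytes. acc=0xB
Byte[10]=9A: continuation. acc=(acc<<6)|0x1A=0x2DA
Completed: cp=U+02DA (starts at byte 9)

Answer: U+02BC U+BDF3 U+4019 U+0056 U+02DA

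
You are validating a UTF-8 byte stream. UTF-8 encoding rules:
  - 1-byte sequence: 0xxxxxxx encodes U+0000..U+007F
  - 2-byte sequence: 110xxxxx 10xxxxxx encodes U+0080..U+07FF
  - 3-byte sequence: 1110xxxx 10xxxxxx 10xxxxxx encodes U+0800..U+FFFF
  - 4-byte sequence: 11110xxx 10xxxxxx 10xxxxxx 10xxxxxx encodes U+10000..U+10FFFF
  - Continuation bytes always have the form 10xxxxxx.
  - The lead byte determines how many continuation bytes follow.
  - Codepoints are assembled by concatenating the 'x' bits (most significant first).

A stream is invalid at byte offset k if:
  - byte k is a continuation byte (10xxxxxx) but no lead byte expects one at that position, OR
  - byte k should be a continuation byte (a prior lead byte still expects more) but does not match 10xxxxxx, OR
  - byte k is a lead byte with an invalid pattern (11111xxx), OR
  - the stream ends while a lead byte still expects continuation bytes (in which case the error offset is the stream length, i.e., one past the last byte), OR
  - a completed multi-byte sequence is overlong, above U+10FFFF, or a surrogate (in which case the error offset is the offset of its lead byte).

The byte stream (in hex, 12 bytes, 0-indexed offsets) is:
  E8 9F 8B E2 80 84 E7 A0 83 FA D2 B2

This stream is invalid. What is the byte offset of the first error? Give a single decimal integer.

Byte[0]=E8: 3-byte lead, need 2 cont bytes. acc=0x8
Byte[1]=9F: continuation. acc=(acc<<6)|0x1F=0x21F
Byte[2]=8B: continuation. acc=(acc<<6)|0x0B=0x87CB
Completed: cp=U+87CB (starts at byte 0)
Byte[3]=E2: 3-byte lead, need 2 cont bytes. acc=0x2
Byte[4]=80: continuation. acc=(acc<<6)|0x00=0x80
Byte[5]=84: continuation. acc=(acc<<6)|0x04=0x2004
Completed: cp=U+2004 (starts at byte 3)
Byte[6]=E7: 3-byte lead, need 2 cont bytes. acc=0x7
Byte[7]=A0: continuation. acc=(acc<<6)|0x20=0x1E0
Byte[8]=83: continuation. acc=(acc<<6)|0x03=0x7803
Completed: cp=U+7803 (starts at byte 6)
Byte[9]=FA: INVALID lead byte (not 0xxx/110x/1110/11110)

Answer: 9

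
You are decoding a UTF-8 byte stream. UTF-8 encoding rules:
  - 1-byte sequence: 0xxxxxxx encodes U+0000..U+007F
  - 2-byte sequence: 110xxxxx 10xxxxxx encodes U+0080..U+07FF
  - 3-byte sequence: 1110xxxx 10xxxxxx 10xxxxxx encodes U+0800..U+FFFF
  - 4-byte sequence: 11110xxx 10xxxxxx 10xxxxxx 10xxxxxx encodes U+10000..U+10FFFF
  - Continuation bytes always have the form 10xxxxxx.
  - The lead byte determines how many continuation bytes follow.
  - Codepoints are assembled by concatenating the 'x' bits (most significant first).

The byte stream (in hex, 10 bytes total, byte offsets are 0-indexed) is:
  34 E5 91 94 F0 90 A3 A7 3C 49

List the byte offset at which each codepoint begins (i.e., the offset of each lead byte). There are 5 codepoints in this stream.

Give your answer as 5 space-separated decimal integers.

Byte[0]=34: 1-byte ASCII. cp=U+0034
Byte[1]=E5: 3-byte lead, need 2 cont bytes. acc=0x5
Byte[2]=91: continuation. acc=(acc<<6)|0x11=0x151
Byte[3]=94: continuation. acc=(acc<<6)|0x14=0x5454
Completed: cp=U+5454 (starts at byte 1)
Byte[4]=F0: 4-byte lead, need 3 cont bytes. acc=0x0
Byte[5]=90: continuation. acc=(acc<<6)|0x10=0x10
Byte[6]=A3: continuation. acc=(acc<<6)|0x23=0x423
Byte[7]=A7: continuation. acc=(acc<<6)|0x27=0x108E7
Completed: cp=U+108E7 (starts at byte 4)
Byte[8]=3C: 1-byte ASCII. cp=U+003C
Byte[9]=49: 1-byte ASCII. cp=U+0049

Answer: 0 1 4 8 9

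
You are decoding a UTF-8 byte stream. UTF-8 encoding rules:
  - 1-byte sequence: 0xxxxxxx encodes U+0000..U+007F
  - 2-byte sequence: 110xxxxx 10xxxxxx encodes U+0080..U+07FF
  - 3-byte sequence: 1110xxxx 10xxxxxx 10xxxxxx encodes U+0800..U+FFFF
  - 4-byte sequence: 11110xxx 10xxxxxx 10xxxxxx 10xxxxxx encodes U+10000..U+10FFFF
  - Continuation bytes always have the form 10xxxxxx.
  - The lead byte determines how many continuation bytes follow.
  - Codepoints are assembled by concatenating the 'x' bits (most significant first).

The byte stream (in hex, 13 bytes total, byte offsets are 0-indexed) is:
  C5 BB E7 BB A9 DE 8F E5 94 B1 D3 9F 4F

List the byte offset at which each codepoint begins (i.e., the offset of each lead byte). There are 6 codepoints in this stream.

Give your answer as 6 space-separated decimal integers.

Answer: 0 2 5 7 10 12

Derivation:
Byte[0]=C5: 2-byte lead, need 1 cont bytes. acc=0x5
Byte[1]=BB: continuation. acc=(acc<<6)|0x3B=0x17B
Completed: cp=U+017B (starts at byte 0)
Byte[2]=E7: 3-byte lead, need 2 cont bytes. acc=0x7
Byte[3]=BB: continuation. acc=(acc<<6)|0x3B=0x1FB
Byte[4]=A9: continuation. acc=(acc<<6)|0x29=0x7EE9
Completed: cp=U+7EE9 (starts at byte 2)
Byte[5]=DE: 2-byte lead, need 1 cont bytes. acc=0x1E
Byte[6]=8F: continuation. acc=(acc<<6)|0x0F=0x78F
Completed: cp=U+078F (starts at byte 5)
Byte[7]=E5: 3-byte lead, need 2 cont bytes. acc=0x5
Byte[8]=94: continuation. acc=(acc<<6)|0x14=0x154
Byte[9]=B1: continuation. acc=(acc<<6)|0x31=0x5531
Completed: cp=U+5531 (starts at byte 7)
Byte[10]=D3: 2-byte lead, need 1 cont bytes. acc=0x13
Byte[11]=9F: continuation. acc=(acc<<6)|0x1F=0x4DF
Completed: cp=U+04DF (starts at byte 10)
Byte[12]=4F: 1-byte ASCII. cp=U+004F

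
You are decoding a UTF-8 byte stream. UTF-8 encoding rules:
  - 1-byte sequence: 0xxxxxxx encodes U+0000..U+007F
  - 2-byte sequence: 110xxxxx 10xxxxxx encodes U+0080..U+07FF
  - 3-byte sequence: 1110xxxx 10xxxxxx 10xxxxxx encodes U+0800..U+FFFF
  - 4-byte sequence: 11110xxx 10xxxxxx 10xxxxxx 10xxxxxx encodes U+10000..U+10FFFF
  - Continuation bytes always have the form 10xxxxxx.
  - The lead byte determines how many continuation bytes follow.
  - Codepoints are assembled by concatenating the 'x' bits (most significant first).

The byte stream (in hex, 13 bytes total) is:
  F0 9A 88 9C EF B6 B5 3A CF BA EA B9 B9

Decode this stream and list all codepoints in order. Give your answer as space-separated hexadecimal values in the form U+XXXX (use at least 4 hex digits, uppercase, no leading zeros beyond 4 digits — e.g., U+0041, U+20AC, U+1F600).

Answer: U+1A21C U+FDB5 U+003A U+03FA U+AE79

Derivation:
Byte[0]=F0: 4-byte lead, need 3 cont bytes. acc=0x0
Byte[1]=9A: continuation. acc=(acc<<6)|0x1A=0x1A
Byte[2]=88: continuation. acc=(acc<<6)|0x08=0x688
Byte[3]=9C: continuation. acc=(acc<<6)|0x1C=0x1A21C
Completed: cp=U+1A21C (starts at byte 0)
Byte[4]=EF: 3-byte lead, need 2 cont bytes. acc=0xF
Byte[5]=B6: continuation. acc=(acc<<6)|0x36=0x3F6
Byte[6]=B5: continuation. acc=(acc<<6)|0x35=0xFDB5
Completed: cp=U+FDB5 (starts at byte 4)
Byte[7]=3A: 1-byte ASCII. cp=U+003A
Byte[8]=CF: 2-byte lead, need 1 cont bytes. acc=0xF
Byte[9]=BA: continuation. acc=(acc<<6)|0x3A=0x3FA
Completed: cp=U+03FA (starts at byte 8)
Byte[10]=EA: 3-byte lead, need 2 cont bytes. acc=0xA
Byte[11]=B9: continuation. acc=(acc<<6)|0x39=0x2B9
Byte[12]=B9: continuation. acc=(acc<<6)|0x39=0xAE79
Completed: cp=U+AE79 (starts at byte 10)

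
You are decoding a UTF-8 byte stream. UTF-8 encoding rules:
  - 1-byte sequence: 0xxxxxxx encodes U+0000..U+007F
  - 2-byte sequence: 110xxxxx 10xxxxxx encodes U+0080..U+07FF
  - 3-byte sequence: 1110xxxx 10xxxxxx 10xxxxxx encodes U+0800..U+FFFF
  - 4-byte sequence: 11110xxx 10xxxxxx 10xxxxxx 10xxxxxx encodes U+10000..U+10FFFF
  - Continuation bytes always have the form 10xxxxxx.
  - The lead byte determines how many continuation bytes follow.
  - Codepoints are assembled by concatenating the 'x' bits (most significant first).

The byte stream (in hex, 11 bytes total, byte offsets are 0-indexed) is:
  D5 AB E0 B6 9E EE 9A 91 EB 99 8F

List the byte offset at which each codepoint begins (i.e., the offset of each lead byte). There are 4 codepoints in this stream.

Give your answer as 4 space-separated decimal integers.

Byte[0]=D5: 2-byte lead, need 1 cont bytes. acc=0x15
Byte[1]=AB: continuation. acc=(acc<<6)|0x2B=0x56B
Completed: cp=U+056B (starts at byte 0)
Byte[2]=E0: 3-byte lead, need 2 cont bytes. acc=0x0
Byte[3]=B6: continuation. acc=(acc<<6)|0x36=0x36
Byte[4]=9E: continuation. acc=(acc<<6)|0x1E=0xD9E
Completed: cp=U+0D9E (starts at byte 2)
Byte[5]=EE: 3-byte lead, need 2 cont bytes. acc=0xE
Byte[6]=9A: continuation. acc=(acc<<6)|0x1A=0x39A
Byte[7]=91: continuation. acc=(acc<<6)|0x11=0xE691
Completed: cp=U+E691 (starts at byte 5)
Byte[8]=EB: 3-byte lead, need 2 cont bytes. acc=0xB
Byte[9]=99: continuation. acc=(acc<<6)|0x19=0x2D9
Byte[10]=8F: continuation. acc=(acc<<6)|0x0F=0xB64F
Completed: cp=U+B64F (starts at byte 8)

Answer: 0 2 5 8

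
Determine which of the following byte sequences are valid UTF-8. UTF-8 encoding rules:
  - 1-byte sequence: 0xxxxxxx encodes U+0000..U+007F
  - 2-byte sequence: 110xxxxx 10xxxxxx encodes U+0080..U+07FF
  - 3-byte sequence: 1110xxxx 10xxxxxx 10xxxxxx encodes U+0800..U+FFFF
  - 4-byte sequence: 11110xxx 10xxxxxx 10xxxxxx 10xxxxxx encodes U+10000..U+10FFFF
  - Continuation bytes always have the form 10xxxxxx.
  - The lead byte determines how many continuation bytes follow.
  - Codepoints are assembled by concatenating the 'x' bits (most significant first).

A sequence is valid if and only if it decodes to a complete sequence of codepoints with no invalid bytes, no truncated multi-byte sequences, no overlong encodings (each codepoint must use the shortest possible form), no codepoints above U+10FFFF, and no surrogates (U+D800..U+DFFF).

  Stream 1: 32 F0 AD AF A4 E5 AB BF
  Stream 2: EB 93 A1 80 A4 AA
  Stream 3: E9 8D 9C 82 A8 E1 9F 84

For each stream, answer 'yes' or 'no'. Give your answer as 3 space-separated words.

Stream 1: decodes cleanly. VALID
Stream 2: error at byte offset 3. INVALID
Stream 3: error at byte offset 3. INVALID

Answer: yes no no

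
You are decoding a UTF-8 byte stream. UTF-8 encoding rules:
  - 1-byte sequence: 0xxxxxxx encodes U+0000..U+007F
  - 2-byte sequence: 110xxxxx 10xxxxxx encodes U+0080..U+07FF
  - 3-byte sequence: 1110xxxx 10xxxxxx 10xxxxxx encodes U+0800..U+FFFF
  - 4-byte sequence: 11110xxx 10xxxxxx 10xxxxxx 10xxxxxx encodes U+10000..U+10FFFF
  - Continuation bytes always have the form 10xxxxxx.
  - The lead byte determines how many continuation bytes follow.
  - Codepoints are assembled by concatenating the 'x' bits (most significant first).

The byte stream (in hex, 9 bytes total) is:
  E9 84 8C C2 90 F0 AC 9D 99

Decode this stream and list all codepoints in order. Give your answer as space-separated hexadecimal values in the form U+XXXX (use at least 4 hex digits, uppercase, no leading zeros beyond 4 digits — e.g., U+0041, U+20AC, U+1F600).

Answer: U+910C U+0090 U+2C759

Derivation:
Byte[0]=E9: 3-byte lead, need 2 cont bytes. acc=0x9
Byte[1]=84: continuation. acc=(acc<<6)|0x04=0x244
Byte[2]=8C: continuation. acc=(acc<<6)|0x0C=0x910C
Completed: cp=U+910C (starts at byte 0)
Byte[3]=C2: 2-byte lead, need 1 cont bytes. acc=0x2
Byte[4]=90: continuation. acc=(acc<<6)|0x10=0x90
Completed: cp=U+0090 (starts at byte 3)
Byte[5]=F0: 4-byte lead, need 3 cont bytes. acc=0x0
Byte[6]=AC: continuation. acc=(acc<<6)|0x2C=0x2C
Byte[7]=9D: continuation. acc=(acc<<6)|0x1D=0xB1D
Byte[8]=99: continuation. acc=(acc<<6)|0x19=0x2C759
Completed: cp=U+2C759 (starts at byte 5)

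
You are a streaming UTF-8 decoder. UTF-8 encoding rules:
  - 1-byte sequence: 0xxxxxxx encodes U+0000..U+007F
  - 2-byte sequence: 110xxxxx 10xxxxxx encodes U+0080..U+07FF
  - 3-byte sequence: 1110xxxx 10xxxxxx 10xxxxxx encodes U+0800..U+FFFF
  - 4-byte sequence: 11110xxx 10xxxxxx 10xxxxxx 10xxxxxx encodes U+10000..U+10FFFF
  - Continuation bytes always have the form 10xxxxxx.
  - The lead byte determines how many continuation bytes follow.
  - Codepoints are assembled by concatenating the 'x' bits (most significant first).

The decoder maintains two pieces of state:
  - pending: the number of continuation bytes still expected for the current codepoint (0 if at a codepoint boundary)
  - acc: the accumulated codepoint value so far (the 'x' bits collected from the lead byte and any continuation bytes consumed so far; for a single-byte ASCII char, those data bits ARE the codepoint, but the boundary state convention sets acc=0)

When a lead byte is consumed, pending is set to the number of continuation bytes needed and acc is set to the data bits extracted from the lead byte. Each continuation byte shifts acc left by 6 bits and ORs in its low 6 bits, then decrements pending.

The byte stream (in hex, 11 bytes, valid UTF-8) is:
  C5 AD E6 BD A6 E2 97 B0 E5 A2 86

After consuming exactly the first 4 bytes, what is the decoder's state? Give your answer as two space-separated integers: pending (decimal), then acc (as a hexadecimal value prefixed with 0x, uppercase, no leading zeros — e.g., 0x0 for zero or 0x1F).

Answer: 1 0x1BD

Derivation:
Byte[0]=C5: 2-byte lead. pending=1, acc=0x5
Byte[1]=AD: continuation. acc=(acc<<6)|0x2D=0x16D, pending=0
Byte[2]=E6: 3-byte lead. pending=2, acc=0x6
Byte[3]=BD: continuation. acc=(acc<<6)|0x3D=0x1BD, pending=1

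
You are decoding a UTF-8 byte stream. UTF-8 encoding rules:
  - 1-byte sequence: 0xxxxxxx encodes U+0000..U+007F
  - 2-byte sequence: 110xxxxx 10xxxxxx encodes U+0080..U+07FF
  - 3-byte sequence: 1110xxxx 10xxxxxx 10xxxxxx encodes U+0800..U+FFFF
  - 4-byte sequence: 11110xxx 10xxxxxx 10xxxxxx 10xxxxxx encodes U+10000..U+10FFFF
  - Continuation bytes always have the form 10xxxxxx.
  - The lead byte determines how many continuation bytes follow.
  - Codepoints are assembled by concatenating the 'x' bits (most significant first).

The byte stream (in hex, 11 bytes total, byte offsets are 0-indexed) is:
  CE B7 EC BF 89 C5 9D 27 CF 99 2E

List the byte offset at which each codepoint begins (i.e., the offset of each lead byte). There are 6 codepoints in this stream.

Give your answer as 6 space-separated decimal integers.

Byte[0]=CE: 2-byte lead, need 1 cont bytes. acc=0xE
Byte[1]=B7: continuation. acc=(acc<<6)|0x37=0x3B7
Completed: cp=U+03B7 (starts at byte 0)
Byte[2]=EC: 3-byte lead, need 2 cont bytes. acc=0xC
Byte[3]=BF: continuation. acc=(acc<<6)|0x3F=0x33F
Byte[4]=89: continuation. acc=(acc<<6)|0x09=0xCFC9
Completed: cp=U+CFC9 (starts at byte 2)
Byte[5]=C5: 2-byte lead, need 1 cont bytes. acc=0x5
Byte[6]=9D: continuation. acc=(acc<<6)|0x1D=0x15D
Completed: cp=U+015D (starts at byte 5)
Byte[7]=27: 1-byte ASCII. cp=U+0027
Byte[8]=CF: 2-byte lead, need 1 cont bytes. acc=0xF
Byte[9]=99: continuation. acc=(acc<<6)|0x19=0x3D9
Completed: cp=U+03D9 (starts at byte 8)
Byte[10]=2E: 1-byte ASCII. cp=U+002E

Answer: 0 2 5 7 8 10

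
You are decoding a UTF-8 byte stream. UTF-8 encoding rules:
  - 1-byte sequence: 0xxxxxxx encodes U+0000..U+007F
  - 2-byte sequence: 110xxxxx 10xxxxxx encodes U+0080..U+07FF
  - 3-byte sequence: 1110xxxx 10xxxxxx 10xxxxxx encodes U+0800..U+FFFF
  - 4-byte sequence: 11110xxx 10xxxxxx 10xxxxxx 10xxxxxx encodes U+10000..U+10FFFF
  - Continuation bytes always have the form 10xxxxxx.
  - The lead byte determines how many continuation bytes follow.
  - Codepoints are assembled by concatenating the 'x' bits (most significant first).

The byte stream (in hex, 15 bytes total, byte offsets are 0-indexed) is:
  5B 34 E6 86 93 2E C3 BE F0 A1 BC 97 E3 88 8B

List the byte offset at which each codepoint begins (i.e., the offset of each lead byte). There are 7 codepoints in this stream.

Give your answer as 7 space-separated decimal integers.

Answer: 0 1 2 5 6 8 12

Derivation:
Byte[0]=5B: 1-byte ASCII. cp=U+005B
Byte[1]=34: 1-byte ASCII. cp=U+0034
Byte[2]=E6: 3-byte lead, need 2 cont bytes. acc=0x6
Byte[3]=86: continuation. acc=(acc<<6)|0x06=0x186
Byte[4]=93: continuation. acc=(acc<<6)|0x13=0x6193
Completed: cp=U+6193 (starts at byte 2)
Byte[5]=2E: 1-byte ASCII. cp=U+002E
Byte[6]=C3: 2-byte lead, need 1 cont bytes. acc=0x3
Byte[7]=BE: continuation. acc=(acc<<6)|0x3E=0xFE
Completed: cp=U+00FE (starts at byte 6)
Byte[8]=F0: 4-byte lead, need 3 cont bytes. acc=0x0
Byte[9]=A1: continuation. acc=(acc<<6)|0x21=0x21
Byte[10]=BC: continuation. acc=(acc<<6)|0x3C=0x87C
Byte[11]=97: continuation. acc=(acc<<6)|0x17=0x21F17
Completed: cp=U+21F17 (starts at byte 8)
Byte[12]=E3: 3-byte lead, need 2 cont bytes. acc=0x3
Byte[13]=88: continuation. acc=(acc<<6)|0x08=0xC8
Byte[14]=8B: continuation. acc=(acc<<6)|0x0B=0x320B
Completed: cp=U+320B (starts at byte 12)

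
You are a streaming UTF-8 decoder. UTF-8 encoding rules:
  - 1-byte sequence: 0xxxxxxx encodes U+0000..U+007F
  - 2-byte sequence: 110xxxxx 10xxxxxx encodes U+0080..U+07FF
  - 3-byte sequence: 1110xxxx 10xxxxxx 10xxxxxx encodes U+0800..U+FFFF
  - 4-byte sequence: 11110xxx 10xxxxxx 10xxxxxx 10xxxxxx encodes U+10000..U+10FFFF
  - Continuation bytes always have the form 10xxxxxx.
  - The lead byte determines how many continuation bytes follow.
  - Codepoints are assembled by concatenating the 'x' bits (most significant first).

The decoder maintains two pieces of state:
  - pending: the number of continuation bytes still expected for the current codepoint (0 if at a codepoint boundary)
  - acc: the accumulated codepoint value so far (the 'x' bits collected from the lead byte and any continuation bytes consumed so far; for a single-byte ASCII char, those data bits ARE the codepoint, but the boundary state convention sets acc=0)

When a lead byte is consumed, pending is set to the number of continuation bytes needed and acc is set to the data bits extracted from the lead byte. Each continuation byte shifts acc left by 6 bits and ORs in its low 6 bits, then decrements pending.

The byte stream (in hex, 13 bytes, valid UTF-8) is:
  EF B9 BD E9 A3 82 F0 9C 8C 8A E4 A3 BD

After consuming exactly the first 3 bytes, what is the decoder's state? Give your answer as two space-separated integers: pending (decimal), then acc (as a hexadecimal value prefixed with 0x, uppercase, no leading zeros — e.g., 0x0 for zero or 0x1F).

Answer: 0 0xFE7D

Derivation:
Byte[0]=EF: 3-byte lead. pending=2, acc=0xF
Byte[1]=B9: continuation. acc=(acc<<6)|0x39=0x3F9, pending=1
Byte[2]=BD: continuation. acc=(acc<<6)|0x3D=0xFE7D, pending=0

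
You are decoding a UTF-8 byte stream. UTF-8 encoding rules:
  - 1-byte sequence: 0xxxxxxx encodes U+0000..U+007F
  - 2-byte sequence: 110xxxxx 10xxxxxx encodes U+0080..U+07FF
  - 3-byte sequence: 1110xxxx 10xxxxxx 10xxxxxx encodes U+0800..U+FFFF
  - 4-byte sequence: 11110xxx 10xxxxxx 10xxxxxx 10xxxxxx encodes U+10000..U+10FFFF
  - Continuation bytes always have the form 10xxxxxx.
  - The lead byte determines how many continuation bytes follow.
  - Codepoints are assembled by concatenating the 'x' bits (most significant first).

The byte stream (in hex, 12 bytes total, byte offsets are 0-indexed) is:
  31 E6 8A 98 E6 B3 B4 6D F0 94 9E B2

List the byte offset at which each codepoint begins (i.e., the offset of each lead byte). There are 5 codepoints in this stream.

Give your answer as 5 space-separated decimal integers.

Answer: 0 1 4 7 8

Derivation:
Byte[0]=31: 1-byte ASCII. cp=U+0031
Byte[1]=E6: 3-byte lead, need 2 cont bytes. acc=0x6
Byte[2]=8A: continuation. acc=(acc<<6)|0x0A=0x18A
Byte[3]=98: continuation. acc=(acc<<6)|0x18=0x6298
Completed: cp=U+6298 (starts at byte 1)
Byte[4]=E6: 3-byte lead, need 2 cont bytes. acc=0x6
Byte[5]=B3: continuation. acc=(acc<<6)|0x33=0x1B3
Byte[6]=B4: continuation. acc=(acc<<6)|0x34=0x6CF4
Completed: cp=U+6CF4 (starts at byte 4)
Byte[7]=6D: 1-byte ASCII. cp=U+006D
Byte[8]=F0: 4-byte lead, need 3 cont bytes. acc=0x0
Byte[9]=94: continuation. acc=(acc<<6)|0x14=0x14
Byte[10]=9E: continuation. acc=(acc<<6)|0x1E=0x51E
Byte[11]=B2: continuation. acc=(acc<<6)|0x32=0x147B2
Completed: cp=U+147B2 (starts at byte 8)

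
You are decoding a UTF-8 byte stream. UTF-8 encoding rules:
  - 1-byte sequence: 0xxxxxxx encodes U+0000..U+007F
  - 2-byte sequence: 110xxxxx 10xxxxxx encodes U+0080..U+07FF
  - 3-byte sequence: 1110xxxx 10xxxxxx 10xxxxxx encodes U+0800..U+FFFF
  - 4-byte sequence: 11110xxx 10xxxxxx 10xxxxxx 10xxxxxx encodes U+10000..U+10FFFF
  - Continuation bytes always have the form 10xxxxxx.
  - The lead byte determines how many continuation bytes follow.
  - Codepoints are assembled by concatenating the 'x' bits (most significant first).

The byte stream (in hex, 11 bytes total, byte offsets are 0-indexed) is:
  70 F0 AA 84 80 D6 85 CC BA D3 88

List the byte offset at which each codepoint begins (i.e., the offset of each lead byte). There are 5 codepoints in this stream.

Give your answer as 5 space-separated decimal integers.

Byte[0]=70: 1-byte ASCII. cp=U+0070
Byte[1]=F0: 4-byte lead, need 3 cont bytes. acc=0x0
Byte[2]=AA: continuation. acc=(acc<<6)|0x2A=0x2A
Byte[3]=84: continuation. acc=(acc<<6)|0x04=0xA84
Byte[4]=80: continuation. acc=(acc<<6)|0x00=0x2A100
Completed: cp=U+2A100 (starts at byte 1)
Byte[5]=D6: 2-byte lead, need 1 cont bytes. acc=0x16
Byte[6]=85: continuation. acc=(acc<<6)|0x05=0x585
Completed: cp=U+0585 (starts at byte 5)
Byte[7]=CC: 2-byte lead, need 1 cont bytes. acc=0xC
Byte[8]=BA: continuation. acc=(acc<<6)|0x3A=0x33A
Completed: cp=U+033A (starts at byte 7)
Byte[9]=D3: 2-byte lead, need 1 cont bytes. acc=0x13
Byte[10]=88: continuation. acc=(acc<<6)|0x08=0x4C8
Completed: cp=U+04C8 (starts at byte 9)

Answer: 0 1 5 7 9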